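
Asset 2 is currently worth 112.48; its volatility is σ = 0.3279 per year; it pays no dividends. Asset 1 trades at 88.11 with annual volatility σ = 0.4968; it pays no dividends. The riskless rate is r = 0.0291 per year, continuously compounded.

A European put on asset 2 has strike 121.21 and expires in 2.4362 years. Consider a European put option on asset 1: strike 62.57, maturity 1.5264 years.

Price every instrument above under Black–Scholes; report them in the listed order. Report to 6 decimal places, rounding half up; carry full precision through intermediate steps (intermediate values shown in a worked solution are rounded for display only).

price(asset 2 put K=121.21) = 22.979460
price(asset 1 put K=62.57) = 6.975995

[asset 2 put K=121.21]
σ√T = 0.3279·√2.4362 = 0.511797
d₁ = (ln(S/K) + (r+σ²/2)T) / (σ√T) = (ln(112.48/121.21) + (0.0291+0.3279²/2)·2.4362) / 0.511797 = (-0.074749 + 0.201862) / 0.511797 = 0.248365
d₂ = d₁ − σ√T = 0.248365 − 0.511797 = -0.263432
e^{−rT} = 0.931561
N(−d₁) = 0.401926,  N(−d₂) = 0.603891
price = K·e^{−rT}·N(−d₂) − S·N(−d₁) = 68.188102 − 45.208642 = 22.979460
[asset 1 put K=62.57]
σ√T = 0.4968·√1.5264 = 0.613784
d₁ = (ln(S/K) + (r+σ²/2)T) / (σ√T) = (ln(88.11/62.57) + (0.0291+0.4968²/2)·1.5264) / 0.613784 = (0.342300 + 0.232784) / 0.613784 = 0.936948
d₂ = d₁ − σ√T = 0.936948 − 0.613784 = 0.323164
e^{−rT} = 0.956554
N(−d₁) = 0.174393,  N(−d₂) = 0.373286
price = K·e^{−rT}·N(−d₂) − S·N(−d₁) = 22.341733 − 15.365738 = 6.975995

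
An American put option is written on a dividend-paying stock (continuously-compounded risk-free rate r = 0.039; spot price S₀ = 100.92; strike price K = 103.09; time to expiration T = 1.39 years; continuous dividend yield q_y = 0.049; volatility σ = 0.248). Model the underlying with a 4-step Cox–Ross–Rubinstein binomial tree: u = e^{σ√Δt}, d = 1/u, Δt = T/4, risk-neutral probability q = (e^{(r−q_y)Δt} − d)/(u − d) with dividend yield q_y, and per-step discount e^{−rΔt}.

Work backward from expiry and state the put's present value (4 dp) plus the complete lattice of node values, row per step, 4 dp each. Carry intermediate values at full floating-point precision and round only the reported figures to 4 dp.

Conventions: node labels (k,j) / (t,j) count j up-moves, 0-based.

params: Δt=0.34750 u=1.15742 d=0.86399 q=0.45169 e^(-rΔt)=0.98654
t_4 payoffs: 46.8542 27.7553 2.1700 0.0000 0.0000
k=3: node(3,0) S=65.0884 payoff=38.0016 vs cont=37.7128 → 38.0016 [stop]  node(3,1) S=87.1939 payoff=15.8961 vs cont=15.9805 → 15.9805 [wait]  node(3,2) S=116.8069 payoff=0.0000 vs cont=1.1738 → 1.1738 [wait]  node(3,3) S=156.4771 payoff=0.0000 vs cont=0.0000 → 0.0000 [wait]
k=2: node(2,0) S=75.3347 payoff=27.7553 vs cont=27.6772 → 27.7553 [stop]  node(2,1) S=100.9200 payoff=2.1700 vs cont=9.1673 → 9.1673 [wait]  node(2,2) S=135.1947 payoff=0.0000 vs cont=0.6349 → 0.6349 [wait]
k=1: node(1,0) S=87.1939 payoff=15.8961 vs cont=19.0986 → 19.0986 [wait]  node(1,1) S=116.8069 payoff=0.0000 vs cont=5.2418 → 5.2418 [wait]
k=0: node(0,0) S=100.9200 payoff=2.1700 vs cont=12.6667 → 12.6667 [wait]

price = 12.6667
tree:
12.6667
19.0986 5.2418
27.7553 9.1673 0.6349
38.0016 15.9805 1.1738 0.0000
46.8542 27.7553 2.1700 0.0000 0.0000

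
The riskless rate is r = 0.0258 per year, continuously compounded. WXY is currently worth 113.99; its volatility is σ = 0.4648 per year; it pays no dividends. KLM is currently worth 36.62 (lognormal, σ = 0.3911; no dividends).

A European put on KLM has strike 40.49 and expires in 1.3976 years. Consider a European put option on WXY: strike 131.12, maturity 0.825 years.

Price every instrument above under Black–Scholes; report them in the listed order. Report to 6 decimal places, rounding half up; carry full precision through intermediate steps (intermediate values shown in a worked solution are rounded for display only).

price(KLM put K=40.49) = 8.201515
price(WXY put K=131.12) = 28.225194

[KLM put K=40.49]
σ√T = 0.3911·√1.3976 = 0.462359
d₁ = (ln(S/K) + (r+σ²/2)T) / (σ√T) = (ln(36.62/40.49) + (0.0258+0.3911²/2)·1.3976) / 0.462359 = (-0.100460 + 0.142946) / 0.462359 = 0.091889
d₂ = d₁ − σ√T = 0.091889 − 0.462359 = -0.370470
e^{−rT} = 0.964584
N(−d₁) = 0.463393,  N(−d₂) = 0.644484
price = K·e^{−rT}·N(−d₂) − S·N(−d₁) = 25.170978 − 16.969463 = 8.201515
[WXY put K=131.12]
σ√T = 0.4648·√0.825 = 0.422176
d₁ = (ln(S/K) + (r+σ²/2)T) / (σ√T) = (ln(113.99/131.12) + (0.0258+0.4648²/2)·0.825) / 0.422176 = (-0.140002 + 0.110401) / 0.422176 = -0.070116
d₂ = d₁ − σ√T = -0.070116 − 0.422176 = -0.492291
e^{−rT} = 0.978940
N(−d₁) = 0.527949,  N(−d₂) = 0.688743
price = K·e^{−rT}·N(−d₂) − S·N(−d₁) = 88.406121 − 60.180928 = 28.225194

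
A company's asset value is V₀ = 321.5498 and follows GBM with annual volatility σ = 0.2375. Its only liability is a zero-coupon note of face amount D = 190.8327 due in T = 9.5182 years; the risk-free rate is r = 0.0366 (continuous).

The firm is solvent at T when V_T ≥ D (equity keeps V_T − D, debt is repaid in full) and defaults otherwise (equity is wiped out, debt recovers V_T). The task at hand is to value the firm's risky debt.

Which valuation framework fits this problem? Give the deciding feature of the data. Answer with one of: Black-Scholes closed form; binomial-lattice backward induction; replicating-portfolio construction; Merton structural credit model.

framework: Merton structural credit model

Key observation: the question is about default risk generated by asset-value dynamics against a debt face of 190.8327 — the structural framework prices exactly that.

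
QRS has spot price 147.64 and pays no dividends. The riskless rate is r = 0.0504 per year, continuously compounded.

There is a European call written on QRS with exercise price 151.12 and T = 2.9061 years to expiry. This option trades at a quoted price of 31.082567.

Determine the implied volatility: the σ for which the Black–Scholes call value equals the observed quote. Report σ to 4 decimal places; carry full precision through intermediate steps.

sigma = 0.2285

At σ = 0.2285 the Black–Scholes value reproduces the quote:
σ√T = 0.2285·√2.9061 = 0.389531
d₁ = (ln(S/K) + (r+σ²/2)T) / (σ√T) = (ln(147.64/151.12) + (0.0504+0.2285²/2)·2.9061) / 0.389531 = (-0.023297 + 0.222334) / 0.389531 = 0.510967
d₂ = d₁ − σ√T = 0.510967 − 0.389531 = 0.121436
e^{−rT} = 0.863754
N(d₁) = 0.695313,  N(d₂) = 0.548327
V = S·N(d₁) − K·e^{−rT}·N(d₂) = 102.655982 − 71.573415 = 31.082567 (matching the quote); vega is positive throughout, so no other σ reproduces this price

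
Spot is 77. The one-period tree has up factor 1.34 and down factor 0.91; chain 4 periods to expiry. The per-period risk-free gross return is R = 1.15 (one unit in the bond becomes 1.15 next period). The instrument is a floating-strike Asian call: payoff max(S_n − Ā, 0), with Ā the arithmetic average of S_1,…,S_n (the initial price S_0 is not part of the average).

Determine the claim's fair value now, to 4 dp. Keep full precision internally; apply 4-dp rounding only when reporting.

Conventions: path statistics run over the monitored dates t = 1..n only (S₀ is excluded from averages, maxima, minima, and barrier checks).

price = 14.6370

With p* = (R−d)/(u−d) = 0.5581, sum probability × payoff across the paths and divide by R^4.
Enumerate all 2^4 = 16 price paths (U = up ×1.34, D = down ×0.91); each path with k up-moves has probability p*^k·(1−p*)^(4−k).
DDDD: Ā=61.1653, payoff=0.0000, prob=0.038119
UDDD: Ā=90.0677, payoff=0.0000, prob=0.048150
DUDD: Ā=81.7902, payoff=0.0000, prob=0.048150
UUDD: Ā=120.4382, payoff=0.0000, prob=0.060821
DDUD: Ā=74.2576, payoff=3.4958, prob=0.048150
UDUD: Ā=109.3464, payoff=5.1477, prob=0.060821
DUUD: Ā=101.0689, payoff=13.4252, prob=0.060821
UUUD: Ā=148.8267, payoff=19.7690, prob=0.076827
DDDU: Ā=67.4030, payoff=10.3504, prob=0.048150
UDDU: Ā=99.2528, payoff=15.2413, prob=0.060821
DUDU: Ā=90.9753, payoff=23.5188, prob=0.060821
UUDU: Ā=133.9636, payoff=34.6321, prob=0.076827
DDUU: Ā=83.4428, payoff=31.0513, prob=0.060821
UDUU: Ā=122.8718, payoff=45.7239, prob=0.076827
DUUU: Ā=114.5943, payoff=54.0014, prob=0.076827
UUUU: Ā=168.7433, payoff=79.5186, prob=0.097045
Price = Σ prob·payoff / R^4 = 25.600247 / 1.749006 = 14.6370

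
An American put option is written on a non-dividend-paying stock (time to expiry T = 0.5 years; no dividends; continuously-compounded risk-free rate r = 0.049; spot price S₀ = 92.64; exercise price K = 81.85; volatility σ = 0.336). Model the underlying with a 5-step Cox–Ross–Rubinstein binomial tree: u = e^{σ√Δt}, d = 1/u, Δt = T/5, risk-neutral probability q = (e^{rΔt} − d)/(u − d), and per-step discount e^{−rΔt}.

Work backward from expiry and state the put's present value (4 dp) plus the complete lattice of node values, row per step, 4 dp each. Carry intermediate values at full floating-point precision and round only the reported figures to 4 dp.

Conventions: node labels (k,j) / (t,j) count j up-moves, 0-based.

params: Δt=0.10000 u=1.11210 d=0.89920 q=0.49653 e^(-rΔt)=0.99511
t_5 payoffs: 27.3904 14.4959 0.0000 0.0000 0.0000 0.0000
k=4: node(4,0) S=60.5646 payoff=21.2854 vs cont=20.8853 → 21.2854 [stop]  node(4,1) S=74.9046 payoff=6.9454 vs cont=7.2625 → 7.2625 [wait]  node(4,2) S=92.6400 payoff=0.0000 vs cont=0.0000 → 0.0000 [wait]  node(4,3) S=114.5746 payoff=0.0000 vs cont=0.0000 → 0.0000 [wait]  node(4,4) S=141.7027 payoff=0.0000 vs cont=0.0000 → 0.0000 [wait]
k=3: node(3,0) S=67.3541 payoff=14.4959 vs cont=14.2526 → 14.4959 [stop]  node(3,1) S=83.3017 payoff=0.0000 vs cont=3.6386 → 3.6386 [wait]  node(3,2) S=103.0252 payoff=0.0000 vs cont=0.0000 → 0.0000 [wait]  node(3,3) S=127.4187 payoff=0.0000 vs cont=0.0000 → 0.0000 [wait]
k=2: node(2,0) S=74.9046 payoff=6.9454 vs cont=9.0604 → 9.0604 [wait]  node(2,1) S=92.6400 payoff=0.0000 vs cont=1.8229 → 1.8229 [wait]  node(2,2) S=114.5746 payoff=0.0000 vs cont=0.0000 → 0.0000 [wait]
k=1: node(1,0) S=83.3017 payoff=0.0000 vs cont=5.4400 → 5.4400 [wait]  node(1,1) S=103.0252 payoff=0.0000 vs cont=0.9133 → 0.9133 [wait]
k=0: node(0,0) S=92.6400 payoff=0.0000 vs cont=3.1768 → 3.1768 [wait]

price = 3.1768
tree:
3.1768
5.4400 0.9133
9.0604 1.8229 0.0000
14.4959 3.6386 0.0000 0.0000
21.2854 7.2625 0.0000 0.0000 0.0000
27.3904 14.4959 0.0000 0.0000 0.0000 0.0000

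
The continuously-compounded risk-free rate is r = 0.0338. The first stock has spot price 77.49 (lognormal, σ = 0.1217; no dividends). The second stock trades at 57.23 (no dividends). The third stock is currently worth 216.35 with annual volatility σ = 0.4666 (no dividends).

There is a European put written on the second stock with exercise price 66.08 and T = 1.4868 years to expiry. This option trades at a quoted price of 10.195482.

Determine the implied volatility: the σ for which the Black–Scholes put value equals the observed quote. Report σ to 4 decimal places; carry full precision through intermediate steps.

At σ = 0.2420 the Black–Scholes value reproduces the quote:
σ√T = 0.242·√1.4868 = 0.295081
d₁ = (ln(S/K) + (r+σ²/2)T) / (σ√T) = (ln(57.23/66.08) + (0.0338+0.242²/2)·1.4868) / 0.295081 = (-0.143788 + 0.093790) / 0.295081 = -0.169437
d₂ = d₁ − σ√T = -0.169437 − 0.295081 = -0.464518
e^{−rT} = 0.950988
N(−d₁) = 0.567273,  N(−d₂) = 0.678862
V = K·e^{−rT}·N(−d₂) − S·N(−d₁) = 42.660538 − 32.465056 = 10.195482 (the observed quote) — the price is monotone increasing in volatility, hence this σ is the only solution

sigma = 0.2420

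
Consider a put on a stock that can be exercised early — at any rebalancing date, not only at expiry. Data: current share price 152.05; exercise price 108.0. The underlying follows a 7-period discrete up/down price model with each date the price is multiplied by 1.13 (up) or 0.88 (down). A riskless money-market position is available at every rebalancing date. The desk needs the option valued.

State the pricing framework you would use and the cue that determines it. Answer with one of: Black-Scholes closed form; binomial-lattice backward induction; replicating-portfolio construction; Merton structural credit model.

framework: binomial-lattice backward induction

Key observation: the put (strike 108 on spot 152.05) is American-style on a 7-step discrete price model, so the early-exercise decision at every node requires stepwise backward valuation — a closed form cannot price the exercise right.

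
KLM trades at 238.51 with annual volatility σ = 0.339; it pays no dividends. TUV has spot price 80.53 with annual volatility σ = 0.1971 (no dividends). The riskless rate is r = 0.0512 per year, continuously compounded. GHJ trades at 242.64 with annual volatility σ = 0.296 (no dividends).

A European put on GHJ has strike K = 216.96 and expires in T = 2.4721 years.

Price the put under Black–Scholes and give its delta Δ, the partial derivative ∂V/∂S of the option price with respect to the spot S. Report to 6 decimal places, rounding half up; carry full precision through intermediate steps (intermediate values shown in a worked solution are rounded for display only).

price = 19.179068
Δ = -0.228127

σ√T = 0.296·√2.4721 = 0.465398
d₁ = (ln(S/K) + (r+σ²/2)T) / (σ√T) = (ln(242.64/216.96) + (0.0512+0.296²/2)·2.4721) / 0.465398 = (0.111866 + 0.234869) / 0.465398 = 0.745029
d₂ = d₁ − σ√T = 0.745029 − 0.465398 = 0.279631
e^{−rT} = 0.881111
N(−d₁) = 0.228127,  N(−d₂) = 0.389880
Put price V = K·e^{−rT}·N(−d₂) − S·N(−d₁) = 74.531833 − 55.352765 = 19.179068
Δ = −N(−d₁) = -0.228127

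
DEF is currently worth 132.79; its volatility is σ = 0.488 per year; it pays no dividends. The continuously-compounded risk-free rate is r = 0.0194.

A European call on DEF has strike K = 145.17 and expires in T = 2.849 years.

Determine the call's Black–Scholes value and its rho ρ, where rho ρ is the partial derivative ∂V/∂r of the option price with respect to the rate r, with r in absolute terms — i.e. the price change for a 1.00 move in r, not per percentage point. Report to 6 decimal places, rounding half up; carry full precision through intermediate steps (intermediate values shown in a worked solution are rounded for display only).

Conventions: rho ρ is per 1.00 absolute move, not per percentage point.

σ√T = 0.488·√2.849 = 0.823694
d₁ = (ln(S/K) + (r+σ²/2)T) / (σ√T) = (ln(132.79/145.17) + (0.0194+0.488²/2)·2.849) / 0.823694 = (-0.089137 + 0.394507) / 0.823694 = 0.370732
d₂ = d₁ − σ√T = 0.370732 − 0.823694 = -0.452962
e^{−rT} = 0.946229
N(d₁) = 0.644582,  N(d₂) = 0.325288
Call price V = S·N(d₁) − K·e^{−rT}·N(d₂) = 85.593989 − 44.682900 = 40.911089
ρ = K·T·e^{−rT}·N(d₂) = 127.301583

price = 40.911089
ρ = 127.301583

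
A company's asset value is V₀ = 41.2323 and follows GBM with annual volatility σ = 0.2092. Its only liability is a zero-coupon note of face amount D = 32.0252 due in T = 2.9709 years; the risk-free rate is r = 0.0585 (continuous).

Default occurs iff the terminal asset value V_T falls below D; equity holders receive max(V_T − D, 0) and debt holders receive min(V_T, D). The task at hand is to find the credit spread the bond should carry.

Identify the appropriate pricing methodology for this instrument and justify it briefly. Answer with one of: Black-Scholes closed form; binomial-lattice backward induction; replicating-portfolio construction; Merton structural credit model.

framework: Merton structural credit model

Key observation: the question is about default risk generated by asset-value dynamics against a debt face of 32.0252 — the structural framework prices exactly that.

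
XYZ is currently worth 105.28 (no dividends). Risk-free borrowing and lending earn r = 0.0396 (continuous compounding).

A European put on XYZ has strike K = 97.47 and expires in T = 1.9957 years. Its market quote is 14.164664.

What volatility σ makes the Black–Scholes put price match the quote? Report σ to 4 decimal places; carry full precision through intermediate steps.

sigma = 0.3851

At σ = 0.3851 the Black–Scholes value reproduces the quote:
σ√T = 0.3851·√1.9957 = 0.544028
d₁ = (ln(S/K) + (r+σ²/2)T) / (σ√T) = (ln(105.28/97.47) + (0.0396+0.3851²/2)·1.9957) / 0.544028 = (0.077079 + 0.227013) / 0.544028 = 0.558963
d₂ = d₁ − σ√T = 0.558963 − 0.544028 = 0.014936
e^{−rT} = 0.924012
N(−d₁) = 0.288093,  N(−d₂) = 0.494042
V = K·e^{−rT}·N(−d₂) − S·N(−d₁) = 44.495129 − 30.330465 = 14.164664 (matching the quote); vega is positive throughout, so no other σ reproduces this price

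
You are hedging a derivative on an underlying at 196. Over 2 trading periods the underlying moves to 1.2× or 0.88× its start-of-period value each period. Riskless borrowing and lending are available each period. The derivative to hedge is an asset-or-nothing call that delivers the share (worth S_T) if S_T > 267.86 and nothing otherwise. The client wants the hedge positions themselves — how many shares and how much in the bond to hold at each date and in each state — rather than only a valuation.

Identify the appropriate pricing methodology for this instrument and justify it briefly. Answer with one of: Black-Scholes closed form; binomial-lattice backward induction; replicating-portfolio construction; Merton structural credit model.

framework: replicating-portfolio construction

Key observation: a price alone would not answer the question — the per-node share/bond construction on the spot-196, 1.2/0.88 tree is required, and only the replicating-portfolio method yields it.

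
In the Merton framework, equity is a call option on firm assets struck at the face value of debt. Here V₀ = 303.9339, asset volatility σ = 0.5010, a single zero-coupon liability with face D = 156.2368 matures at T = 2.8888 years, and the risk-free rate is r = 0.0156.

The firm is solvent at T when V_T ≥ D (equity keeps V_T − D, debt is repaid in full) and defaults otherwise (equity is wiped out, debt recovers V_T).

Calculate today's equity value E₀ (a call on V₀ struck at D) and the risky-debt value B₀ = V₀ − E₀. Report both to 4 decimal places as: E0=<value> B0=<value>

With assets at 303.9339 and a single debt payment of 156.2368 at 2.8888 years:
d₁ = [ln(V₀/D) + (r + σ²/2)T] / (σ√T)
   = [ln(303.9339/156.2368) + (0.0156 + 0.5·0.5010²)·2.8888] / (0.5010·√2.8888)
   = [0.665437 + 0.407611] / 0.851523 = 1.260152
d₂ = d₁ − σ√T = 1.260152 − 0.851523 = 0.408629
N(d₁) = 0.896193,  N(d₂) = 0.658594,  e^(−rT) = 0.955935
E₀ = V₀·N(d₁) − D·e^(−rT)·N(d₂)
   = 303.9339·0.896193 − 156.2368·0.955935·0.658594 = 174.020870
B₀ = V₀ − E₀ = 303.9339 − 174.020870 = 129.913030

E0=174.0209 B0=129.9130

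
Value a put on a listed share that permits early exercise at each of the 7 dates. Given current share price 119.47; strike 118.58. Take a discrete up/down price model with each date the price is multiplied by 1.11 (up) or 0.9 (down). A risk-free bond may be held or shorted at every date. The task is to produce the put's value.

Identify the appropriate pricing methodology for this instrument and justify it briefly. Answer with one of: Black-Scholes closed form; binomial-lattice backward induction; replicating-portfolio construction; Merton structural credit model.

Key observation: the defining feature is the embedded early-exercise option across 7 discrete dates on the spot-119.47 tree; pricing the strike-118.58 put means working backward with an exercise test at every node.

framework: binomial-lattice backward induction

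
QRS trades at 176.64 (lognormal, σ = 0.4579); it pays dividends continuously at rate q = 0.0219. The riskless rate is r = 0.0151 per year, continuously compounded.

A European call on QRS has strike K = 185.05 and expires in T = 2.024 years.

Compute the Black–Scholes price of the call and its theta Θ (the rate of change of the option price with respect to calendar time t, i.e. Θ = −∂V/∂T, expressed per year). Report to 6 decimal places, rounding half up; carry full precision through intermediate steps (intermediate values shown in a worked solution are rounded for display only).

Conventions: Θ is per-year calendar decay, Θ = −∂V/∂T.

price = 39.426625
Θ = -9.282038

σ√T = 0.4579·√2.024 = 0.651442
d₁ = (ln(S/K) + (r−q+σ²/2)T) / (σ√T) = (ln(176.64/185.05) + (0.0151−0.0219+0.4579²/2)·2.024) / 0.651442 = (-0.046512 + 0.198425) / 0.651442 = 0.233195
d₂ = d₁ − σ√T = 0.233195 − 0.651442 = -0.418247
e^{−rT} = 0.969900
e^{−qT} = 0.956642
N(d₁) = 0.592195,  N(d₂) = 0.337883
Call price V = S·e^{−qT}·N(d₁) − K·e^{−rT}·N(d₂) = 100.069884 − 60.643259 = 39.426625
φ(d₁) = (1/√(2π))·e^{−d₁²/2} = 0.388241
Θ = −S·e^{−qT}·φ(d₁)·σ/(2√T) + q·S·e^{−qT}·N(d₁) − r·K·e^{−rT}·N(d₂) = −10.557856 + 2.191530 − 0.915713 = -9.282038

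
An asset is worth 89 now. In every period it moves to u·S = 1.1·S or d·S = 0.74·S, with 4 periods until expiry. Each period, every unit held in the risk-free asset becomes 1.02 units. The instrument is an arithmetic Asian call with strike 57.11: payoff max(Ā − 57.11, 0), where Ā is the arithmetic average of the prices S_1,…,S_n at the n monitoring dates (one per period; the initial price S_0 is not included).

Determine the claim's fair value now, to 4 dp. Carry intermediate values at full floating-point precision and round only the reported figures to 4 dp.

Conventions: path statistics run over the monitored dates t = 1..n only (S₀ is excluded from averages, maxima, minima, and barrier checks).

With p* = (R−d)/(u−d) = 0.7778, sum probability × payoff across the paths and divide by R^4.
Enumerate all 2^4 = 16 price paths (U = up ×1.1, D = down ×0.74); each path with k up-moves has probability p*^k·(1−p*)^(4−k).
DDDD: Ā=44.3373, payoff=0.0000, prob=0.002439
UDDD: Ā=65.9069, payoff=8.7969, prob=0.008535
DUDD: Ā=57.8969, payoff=0.7869, prob=0.008535
UUDD: Ā=86.0629, payoff=28.9529, prob=0.029873
DDUD: Ā=51.9695, payoff=0.0000, prob=0.008535
UDUD: Ā=77.2519, payoff=20.1419, prob=0.029873
DUUD: Ā=69.2419, payoff=12.1319, prob=0.029873
UUUD: Ā=102.9272, payoff=45.8172, prob=0.104557
DDDU: Ā=47.5832, payoff=0.0000, prob=0.008535
UDDU: Ā=70.7318, payoff=13.6218, prob=0.029873
DUDU: Ā=62.7218, payoff=5.6118, prob=0.029873
UUDU: Ā=93.2351, payoff=36.1251, prob=0.104557
DDUU: Ā=56.7944, payoff=0.0000, prob=0.029873
UDUU: Ā=84.4241, payoff=27.3141, prob=0.104557
DUUU: Ā=76.4141, payoff=19.3041, prob=0.104557
UUUU: Ā=113.5885, payoff=56.4785, prob=0.365950
Price = Σ prob·payoff / R^4 = 36.595660 / 1.082432 = 33.8087

price = 33.8087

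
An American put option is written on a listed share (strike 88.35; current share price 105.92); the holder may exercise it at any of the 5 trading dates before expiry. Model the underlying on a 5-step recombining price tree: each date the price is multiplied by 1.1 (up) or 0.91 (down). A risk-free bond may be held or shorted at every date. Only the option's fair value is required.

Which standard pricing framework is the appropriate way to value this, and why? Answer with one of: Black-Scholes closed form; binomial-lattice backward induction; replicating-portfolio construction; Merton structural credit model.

framework: binomial-lattice backward induction

Key observation: the defining feature is the embedded early-exercise option across 5 discrete dates on the spot-105.92 tree; pricing the strike-88.35 put means working backward with an exercise test at every node.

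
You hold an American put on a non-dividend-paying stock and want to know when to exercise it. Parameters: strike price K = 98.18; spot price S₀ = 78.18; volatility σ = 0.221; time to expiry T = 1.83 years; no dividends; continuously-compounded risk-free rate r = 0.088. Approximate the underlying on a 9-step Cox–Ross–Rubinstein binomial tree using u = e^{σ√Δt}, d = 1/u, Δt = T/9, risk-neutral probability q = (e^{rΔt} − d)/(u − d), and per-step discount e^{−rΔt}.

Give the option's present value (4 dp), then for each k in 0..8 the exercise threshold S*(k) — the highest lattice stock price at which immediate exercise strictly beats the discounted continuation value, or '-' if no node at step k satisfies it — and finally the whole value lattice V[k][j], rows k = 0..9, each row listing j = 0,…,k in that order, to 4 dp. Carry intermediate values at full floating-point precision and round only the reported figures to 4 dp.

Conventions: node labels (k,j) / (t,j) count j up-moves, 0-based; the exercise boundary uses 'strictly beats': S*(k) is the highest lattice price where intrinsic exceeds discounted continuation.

price = 20.0000
boundary = 78.1800 70.7646 78.1800 70.7646 78.1800 70.7646 78.1800 86.3724 78.1800
tree:
20.0000
27.4154 12.6400
34.1274 20.0000 7.3895
40.2028 27.4154 12.3576 3.8089
45.7019 34.1274 20.0000 6.8811 1.5703
50.6794 40.2028 27.4154 11.9978 3.1699 0.3916
55.1848 45.7019 34.1274 20.0000 6.2335 0.9177 0.0000
59.2629 50.6794 40.2028 27.4154 11.8076 2.1504 0.0000 0.0000
62.9542 55.1848 45.7019 34.1274 20.0000 5.0389 0.0000 0.0000 0.0000
66.2954 59.2629 50.6794 40.2028 27.4154 11.8076 0.0000 0.0000 0.0000 0.0000

Δt=0.20333, u=1.10479, d=0.90515, q=0.56554, disc=e^(-rΔt)=0.98227
k=9 terminal: V=max(K-S,0) → 66.2954 59.2629 50.6794 40.2028 27.4154 11.8076 0.0000 0.0000 0.0000 0.0000
k=8: j=0 S=35.2258 intr=62.9542 cont=61.2131 V=62.9542[EX]; j=1 S=42.9952 intr=55.1848 cont=53.4437 V=55.1848[EX]; j=2 S=52.4781 intr=45.7019 cont=43.9607 V=45.7019[EX]; j=3 S=64.0526 intr=34.1274 cont=32.3862 V=34.1274[EX]; j=4 S=78.1800 intr=20.0000 cont=18.2589 V=20.0000[EX]; j=5 S=95.4233 intr=2.7567 cont=5.0389 V=5.0389[hold]; j=6 S=116.4697 intr=0.0000 cont=0.0000 V=0.0000[hold]; j=7 S=142.1582 intr=0.0000 cont=0.0000 V=0.0000[hold]; j=8 S=173.5124 intr=0.0000 cont=0.0000 V=0.0000[hold]  S*(8)=78.1800
k=7: j=0 S=38.9171 intr=59.2629 cont=57.5218 V=59.2629[EX]; j=1 S=47.5006 intr=50.6794 cont=48.9383 V=50.6794[EX]; j=2 S=57.9772 intr=40.2028 cont=38.4616 V=40.2028[EX]; j=3 S=70.7646 intr=27.4154 cont=25.6742 V=27.4154[EX]; j=4 S=86.3724 intr=11.8076 cont=11.3342 V=11.8076[EX]; j=5 S=105.4226 intr=0.0000 cont=2.1504 V=2.1504[hold]; j=6 S=128.6745 intr=0.0000 cont=0.0000 V=0.0000[hold]; j=7 S=157.0548 intr=0.0000 cont=0.0000 V=0.0000[hold]  S*(7)=86.3724
k=6: j=0 S=42.9952 intr=55.1848 cont=53.4437 V=55.1848[EX]; j=1 S=52.4781 intr=45.7019 cont=43.9607 V=45.7019[EX]; j=2 S=64.0526 intr=34.1274 cont=32.3862 V=34.1274[EX]; j=3 S=78.1800 intr=20.0000 cont=18.2589 V=20.0000[EX]; j=4 S=95.4233 intr=2.7567 cont=6.2335 V=6.2335[hold]; j=5 S=116.4697 intr=0.0000 cont=0.9177 V=0.9177[hold]; j=6 S=142.1582 intr=0.0000 cont=0.0000 V=0.0000[hold]  S*(6)=78.1800
k=5: j=0 S=47.5006 intr=50.6794 cont=48.9383 V=50.6794[EX]; j=1 S=57.9772 intr=40.2028 cont=38.4616 V=40.2028[EX]; j=2 S=70.7646 intr=27.4154 cont=25.6742 V=27.4154[EX]; j=3 S=86.3724 intr=11.8076 cont=11.9978 V=11.9978[hold]; j=4 S=105.4226 intr=0.0000 cont=3.1699 V=3.1699[hold]; j=5 S=128.6745 intr=0.0000 cont=0.3916 V=0.3916[hold]  S*(5)=70.7646
k=4: j=0 S=52.4781 intr=45.7019 cont=43.9607 V=45.7019[EX]; j=1 S=64.0526 intr=34.1274 cont=32.3862 V=34.1274[EX]; j=2 S=78.1800 intr=20.0000 cont=18.3645 V=20.0000[EX]; j=3 S=95.4233 intr=2.7567 cont=6.8811 V=6.8811[hold]; j=4 S=116.4697 intr=0.0000 cont=1.5703 V=1.5703[hold]  S*(4)=78.1800
k=3: j=0 S=57.9772 intr=40.2028 cont=38.4616 V=40.2028[EX]; j=1 S=70.7646 intr=27.4154 cont=25.6742 V=27.4154[EX]; j=2 S=86.3724 intr=11.8076 cont=12.3576 V=12.3576[hold]; j=3 S=105.4226 intr=0.0000 cont=3.8089 V=3.8089[hold]  S*(3)=70.7646
k=2: j=0 S=64.0526 intr=34.1274 cont=32.3862 V=34.1274[EX]; j=1 S=78.1800 intr=20.0000 cont=18.5644 V=20.0000[EX]; j=2 S=95.4233 intr=2.7567 cont=7.3895 V=7.3895[hold]  S*(2)=78.1800
k=1: j=0 S=70.7646 intr=27.4154 cont=25.6742 V=27.4154[EX]; j=1 S=86.3724 intr=11.8076 cont=12.6400 V=12.6400[hold]  S*(1)=70.7646
k=0: j=0 S=78.1800 intr=20.0000 cont=18.7213 V=20.0000[EX]  S*(0)=78.1800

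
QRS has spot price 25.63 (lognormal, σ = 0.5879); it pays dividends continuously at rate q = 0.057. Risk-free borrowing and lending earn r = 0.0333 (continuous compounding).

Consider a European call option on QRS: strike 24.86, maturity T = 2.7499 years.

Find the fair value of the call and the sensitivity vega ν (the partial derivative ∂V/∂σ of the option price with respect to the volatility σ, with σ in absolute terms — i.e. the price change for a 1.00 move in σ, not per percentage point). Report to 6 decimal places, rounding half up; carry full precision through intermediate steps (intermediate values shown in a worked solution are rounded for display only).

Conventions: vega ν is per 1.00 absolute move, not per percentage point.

price = 7.959271
ν = 13.088847

σ√T = 0.5879·√2.7499 = 0.974904
d₁ = (ln(S/K) + (r−q+σ²/2)T) / (σ√T) = (ln(25.63/24.86) + (0.0333−0.057+0.5879²/2)·2.7499) / 0.974904 = (0.030503 + 0.410046) / 0.974904 = 0.451890
d₂ = d₁ − σ√T = 0.451890 − 0.974904 = -0.523014
e^{−rT} = 0.912496
e^{−qT} = 0.854923
N(d₁) = 0.674326,  N(d₂) = 0.300482
Call price V = S·e^{−qT}·N(d₁) − K·e^{−rT}·N(d₂) = 14.775608 − 6.816337 = 7.959271
φ(d₁) = (1/√(2π))·e^{−d₁²/2} = 0.360220
ν = S·e^{−qT}·φ(d₁)·√T = 13.088847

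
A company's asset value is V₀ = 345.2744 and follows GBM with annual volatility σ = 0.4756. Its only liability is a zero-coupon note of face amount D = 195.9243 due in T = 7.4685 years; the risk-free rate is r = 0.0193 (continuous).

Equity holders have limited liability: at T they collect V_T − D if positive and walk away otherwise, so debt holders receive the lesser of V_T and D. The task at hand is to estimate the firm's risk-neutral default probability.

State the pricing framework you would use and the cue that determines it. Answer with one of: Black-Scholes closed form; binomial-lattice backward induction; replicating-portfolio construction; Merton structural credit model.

Key observation: the question is about default risk generated by asset-value dynamics against a debt face of 195.9243 — the structural framework prices exactly that.

framework: Merton structural credit model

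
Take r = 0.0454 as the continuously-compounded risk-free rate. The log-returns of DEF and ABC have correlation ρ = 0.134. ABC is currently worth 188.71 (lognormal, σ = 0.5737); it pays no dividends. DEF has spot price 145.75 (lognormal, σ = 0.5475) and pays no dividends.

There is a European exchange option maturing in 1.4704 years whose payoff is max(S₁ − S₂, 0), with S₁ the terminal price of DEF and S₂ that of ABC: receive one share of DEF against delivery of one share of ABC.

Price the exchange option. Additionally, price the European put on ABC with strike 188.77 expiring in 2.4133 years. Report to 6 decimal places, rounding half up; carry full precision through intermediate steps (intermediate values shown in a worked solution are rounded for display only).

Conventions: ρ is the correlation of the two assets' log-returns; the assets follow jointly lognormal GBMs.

exchange price = 38.512055
price(ABC put K=188.77) = 52.246471

σ_eff = √(σ₁² + σ₂² − 2ρσ₁σ₂) = √(0.5475² + 0.5737² − 2·0.134·0.5475·0.5737) = 0.738044
d₁ = (ln(S₁/S₂) + (q₂ − q₁ + σ_eff²/2)T) / (σ_eff√T) = (ln(145.75/188.71) + (0.0 − 0.0 + 0.272354)·1.4704) / 0.894953 = 0.158837
d₂ = d₁ − σ_eff√T = 0.158837 − 0.894953 = -0.736116
N(d₁) = 0.563101,  N(d₂) = 0.230830
V = S₁·e^{−q₁T}·N(d₁) − S₂·e^{−q₂T}·N(d₂) = 82.072010 − 43.559955 = 38.512055
[vanilla: ABC put K=188.77]
σ√T = 0.5737·√2.4133 = 0.891231
d₁ = (ln(S/K) + (r+σ²/2)T) / (σ√T) = (ln(188.71/188.77) + (0.0454+0.5737²/2)·2.4133) / 0.891231 = (-0.000318 + 0.506711) / 0.891231 = 0.568194
d₂ = d₁ − σ√T = 0.568194 − 0.891231 = -0.323037
e^{−rT} = 0.896225
N(−d₁) = 0.284952,  N(−d₂) = 0.626666
price = K·e^{−rT}·N(−d₂) − S·N(−d₁) = 106.019669 − 53.773198 = 52.246471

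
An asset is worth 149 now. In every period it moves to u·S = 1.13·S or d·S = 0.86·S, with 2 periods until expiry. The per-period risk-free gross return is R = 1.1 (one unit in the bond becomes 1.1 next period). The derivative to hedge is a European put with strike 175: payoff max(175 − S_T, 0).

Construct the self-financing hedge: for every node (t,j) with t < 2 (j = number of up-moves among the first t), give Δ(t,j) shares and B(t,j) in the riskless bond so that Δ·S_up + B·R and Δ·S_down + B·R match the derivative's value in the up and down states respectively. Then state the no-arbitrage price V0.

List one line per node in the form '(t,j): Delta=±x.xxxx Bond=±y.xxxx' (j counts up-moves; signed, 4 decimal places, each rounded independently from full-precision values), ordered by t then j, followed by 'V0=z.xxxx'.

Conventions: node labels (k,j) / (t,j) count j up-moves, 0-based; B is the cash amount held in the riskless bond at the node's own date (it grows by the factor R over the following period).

The replicating-portfolio and risk-neutral prices coincide; use p* = (1.1−0.86)/(1.13−0.86) = 0.8889 for the latter.
Terminal payoffs: V(2,0)=64.7996, V(2,1)=30.2018, V(2,2)=0.0000
Node (1,0) S=128.1400: V=(p*·30.2018+(1−p*)·64.7996)/1.1=30.9509; Δ=(30.2018−64.7996)/(144.7982−110.2004)=-1.0000; B=V−Δ·S=159.0909
Node (1,1) S=168.3700: V=(p*·0.0000+(1−p*)·30.2018)/1.1=3.0507; Δ=(0.0000−30.2018)/(190.2581−144.7982)=-0.6644; B=V−Δ·S=114.9092
Node (0,0) S=149.0000: V=(p*·3.0507+(1−p*)·30.9509)/1.1=5.5916; Δ=(3.0507−30.9509)/(168.3700−128.1400)=-0.6935; B=V−Δ·S=108.9257
Check: Δ(0,0)·S0 + B(0,0) = 5.5916 = V0.

(0,0): Delta=-0.6935 Bond=108.9257
(1,0): Delta=-1.0000 Bond=159.0909
(1,1): Delta=-0.6644 Bond=114.9092
V0=5.5916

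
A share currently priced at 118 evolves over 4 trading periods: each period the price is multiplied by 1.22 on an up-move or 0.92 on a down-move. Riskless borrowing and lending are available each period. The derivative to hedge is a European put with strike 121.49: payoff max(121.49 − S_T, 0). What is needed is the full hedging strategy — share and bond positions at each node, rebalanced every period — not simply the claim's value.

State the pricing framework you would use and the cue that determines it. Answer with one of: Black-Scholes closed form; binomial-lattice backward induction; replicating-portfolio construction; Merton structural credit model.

framework: replicating-portfolio construction

Key observation: a price alone would not answer the question — the per-node share/bond construction on the spot-118, 1.22/0.92 tree is required, and only the replicating-portfolio method yields it.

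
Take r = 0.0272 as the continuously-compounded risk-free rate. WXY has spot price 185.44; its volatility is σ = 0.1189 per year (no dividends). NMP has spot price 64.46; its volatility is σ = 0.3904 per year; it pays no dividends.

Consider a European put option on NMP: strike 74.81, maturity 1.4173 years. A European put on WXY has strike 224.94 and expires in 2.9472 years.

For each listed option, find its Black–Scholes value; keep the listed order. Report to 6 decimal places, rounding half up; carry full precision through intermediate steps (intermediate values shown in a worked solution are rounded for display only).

price(NMP put K=74.81) = 16.641804
price(WXY put K=224.94) = 29.435129

[NMP put K=74.81]
σ√T = 0.3904·√1.4173 = 0.464773
d₁ = (ln(S/K) + (r+σ²/2)T) / (σ√T) = (ln(64.46/74.81) + (0.0272+0.3904²/2)·1.4173) / 0.464773 = (-0.148907 + 0.146557) / 0.464773 = -0.005055
d₂ = d₁ − σ√T = -0.005055 − 0.464773 = -0.469827
e^{−rT} = 0.962183
N(−d₁) = 0.502016,  N(−d₂) = 0.680761
price = K·e^{−rT}·N(−d₂) − S·N(−d₁) = 49.001788 − 32.359983 = 16.641804
[WXY put K=224.94]
σ√T = 0.1189·√2.9472 = 0.204121
d₁ = (ln(S/K) + (r+σ²/2)T) / (σ√T) = (ln(185.44/224.94) + (0.0272+0.1189²/2)·2.9472) / 0.204121 = (-0.193102 + 0.100996) / 0.204121 = -0.451233
d₂ = d₁ − σ√T = -0.451233 − 0.204121 = -0.655353
e^{−rT} = 0.922965
N(−d₁) = 0.674089,  N(−d₂) = 0.743880
price = K·e^{−rT}·N(−d₂) − S·N(−d₁) = 154.438220 − 125.003090 = 29.435129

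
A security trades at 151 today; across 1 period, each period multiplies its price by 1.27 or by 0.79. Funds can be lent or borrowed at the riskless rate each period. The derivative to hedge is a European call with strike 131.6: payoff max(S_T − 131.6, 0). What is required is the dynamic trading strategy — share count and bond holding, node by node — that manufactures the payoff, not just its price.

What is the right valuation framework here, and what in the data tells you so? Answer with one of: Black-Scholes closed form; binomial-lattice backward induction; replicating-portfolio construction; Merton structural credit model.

Key observation: the deliverable is the dynamic trading strategy on the 1-step tree (spot 151, moves 1.27 and 0.79), so the valuation must go through the node-by-node replicating-portfolio solve.

framework: replicating-portfolio construction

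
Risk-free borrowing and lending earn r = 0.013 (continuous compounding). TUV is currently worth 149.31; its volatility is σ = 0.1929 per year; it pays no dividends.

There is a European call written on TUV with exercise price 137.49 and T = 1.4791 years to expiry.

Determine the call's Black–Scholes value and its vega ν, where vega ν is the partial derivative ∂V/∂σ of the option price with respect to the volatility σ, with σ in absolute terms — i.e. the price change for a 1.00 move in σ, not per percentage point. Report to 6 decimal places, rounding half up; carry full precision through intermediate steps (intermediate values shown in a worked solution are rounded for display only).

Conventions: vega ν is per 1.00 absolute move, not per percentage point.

price = 21.708066
ν = 62.246829

σ√T = 0.1929·√1.4791 = 0.234602
d₁ = (ln(S/K) + (r+σ²/2)T) / (σ√T) = (ln(149.31/137.49) + (0.013+0.1929²/2)·1.4791) / 0.234602 = (0.082473 + 0.046747) / 0.234602 = 0.550809
d₂ = d₁ − σ√T = 0.550809 − 0.234602 = 0.316208
e^{−rT} = 0.980955
N(d₁) = 0.709118,  N(d₂) = 0.624078
Call price V = S·N(d₁) − K·e^{−rT}·N(d₂) = 105.878379 − 84.170312 = 21.708066
φ(d₁) = (1/√(2π))·e^{−d₁²/2} = 0.342791
ν = S·φ(d₁)·√T = 62.246829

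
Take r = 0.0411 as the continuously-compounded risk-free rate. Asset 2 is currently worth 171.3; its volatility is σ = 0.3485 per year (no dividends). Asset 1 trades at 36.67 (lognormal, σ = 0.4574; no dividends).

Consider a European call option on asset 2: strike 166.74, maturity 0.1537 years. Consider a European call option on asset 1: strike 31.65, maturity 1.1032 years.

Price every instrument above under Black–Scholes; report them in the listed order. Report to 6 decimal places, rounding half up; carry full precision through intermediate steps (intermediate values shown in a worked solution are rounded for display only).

price(asset 2 call K=166.74) = 12.252700
price(asset 1 call K=31.65) = 10.055025

[asset 2 call K=166.74]
σ√T = 0.3485·√0.1537 = 0.136628
d₁ = (ln(S/K) + (r+σ²/2)T) / (σ√T) = (ln(171.3/166.74) + (0.0411+0.3485²/2)·0.1537) / 0.136628 = (0.026981 + 0.015651) / 0.136628 = 0.312025
d₂ = d₁ − σ√T = 0.312025 − 0.136628 = 0.175397
e^{−rT} = 0.993703
N(d₁) = 0.622489,  N(d₂) = 0.569616
price = S·N(d₁) − K·e^{−rT}·N(d₂) = 106.632414 − 94.379714 = 12.252700
[asset 1 call K=31.65]
σ√T = 0.4574·√1.1032 = 0.480422
d₁ = (ln(S/K) + (r+σ²/2)T) / (σ√T) = (ln(36.67/31.65) + (0.0411+0.4574²/2)·1.1032) / 0.480422 = (0.147221 + 0.160744) / 0.480422 = 0.641030
d₂ = d₁ − σ√T = 0.641030 − 0.480422 = 0.160608
e^{−rT} = 0.955671
N(d₁) = 0.739248,  N(d₂) = 0.563799
price = S·N(d₁) − K·e^{−rT}·N(d₂) = 27.108239 − 17.053215 = 10.055025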